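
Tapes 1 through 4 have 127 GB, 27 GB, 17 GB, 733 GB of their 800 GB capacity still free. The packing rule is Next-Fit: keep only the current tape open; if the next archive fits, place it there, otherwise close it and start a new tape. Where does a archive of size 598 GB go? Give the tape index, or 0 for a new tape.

Next-Fit only looks at tape 4, which has 733 GB free.
598 GB fits there.

4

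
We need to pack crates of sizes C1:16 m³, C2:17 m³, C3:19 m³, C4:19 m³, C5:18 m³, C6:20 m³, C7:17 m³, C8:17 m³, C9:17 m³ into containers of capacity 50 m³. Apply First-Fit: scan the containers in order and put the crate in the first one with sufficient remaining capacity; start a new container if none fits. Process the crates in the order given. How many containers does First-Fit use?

container 1: place C1 (16 m³), 34 m³ left
container 1: place C2 (17 m³), 17 m³ left
container 2: place C3 (19 m³), 31 m³ left
container 2: place C4 (19 m³), 12 m³ left
container 3: place C5 (18 m³), 32 m³ left
container 3: place C6 (20 m³), 12 m³ left
container 1: place C7 (17 m³), 0 m³ left
container 4: place C8 (17 m³), 33 m³ left
container 4: place C9 (17 m³), 16 m³ left
Final containers: [16,17,17] [19,19] [18,20] [17,17].

4 containers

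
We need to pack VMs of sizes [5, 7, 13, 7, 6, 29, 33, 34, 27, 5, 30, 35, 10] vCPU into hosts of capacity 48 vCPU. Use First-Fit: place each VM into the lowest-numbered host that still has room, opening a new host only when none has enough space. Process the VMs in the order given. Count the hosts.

5 vCPU → host 1 (remaining 43 vCPU)
7 vCPU → host 1 (remaining 36 vCPU)
13 vCPU → host 1 (remaining 23 vCPU)
7 vCPU → host 1 (remaining 16 vCPU)
6 vCPU → host 1 (remaining 10 vCPU)
29 vCPU → host 2 (remaining 19 vCPU)
33 vCPU → host 3 (remaining 15 vCPU)
34 vCPU → host 4 (remaining 14 vCPU)
27 vCPU → host 5 (remaining 21 vCPU)
5 vCPU → host 1 (remaining 5 vCPU)
30 vCPU → host 6 (remaining 18 vCPU)
35 vCPU → host 7 (remaining 13 vCPU)
10 vCPU → host 2 (remaining 9 vCPU)
Final hosts: [5,7,13,7,6,5] [29,10] [33] [34] [27] [30] [35].

7 hosts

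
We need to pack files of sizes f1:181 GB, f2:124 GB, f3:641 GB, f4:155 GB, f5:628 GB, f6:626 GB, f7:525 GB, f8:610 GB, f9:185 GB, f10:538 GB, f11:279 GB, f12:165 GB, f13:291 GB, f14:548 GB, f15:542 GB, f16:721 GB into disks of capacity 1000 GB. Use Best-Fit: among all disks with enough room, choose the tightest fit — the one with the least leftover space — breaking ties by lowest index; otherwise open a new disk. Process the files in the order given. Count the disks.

9 disks

Put f1 (181 GB) in disk 1; 819 GB remain.
Put f2 (124 GB) in disk 1; 695 GB remain.
Put f3 (641 GB) in disk 1; 54 GB remain.
Put f4 (155 GB) in disk 2; 845 GB remain.
Put f5 (628 GB) in disk 2; 217 GB remain.
Put f6 (626 GB) in disk 3; 374 GB remain.
Put f7 (525 GB) in disk 4; 475 GB remain.
Put f8 (610 GB) in disk 5; 390 GB remain.
Put f9 (185 GB) in disk 2; 32 GB remain.
Put f10 (538 GB) in disk 6; 462 GB remain.
Put f11 (279 GB) in disk 3; 95 GB remain.
Put f12 (165 GB) in disk 5; 225 GB remain.
Put f13 (291 GB) in disk 6; 171 GB remain.
Put f14 (548 GB) in disk 7; 452 GB remain.
Put f15 (542 GB) in disk 8; 458 GB remain.
Put f16 (721 GB) in disk 9; 279 GB remain.
Final disks: [181,124,641] [155,628,185] [626,279] [525] [610,165] [538,291] [548] [542] [721].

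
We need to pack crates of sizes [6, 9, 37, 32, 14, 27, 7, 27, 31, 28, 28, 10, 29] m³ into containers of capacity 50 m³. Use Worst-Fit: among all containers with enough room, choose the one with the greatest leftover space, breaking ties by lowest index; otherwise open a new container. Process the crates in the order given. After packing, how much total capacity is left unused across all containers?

115

container 1: place 6 m³, 44 m³ left
container 1: place 9 m³, 35 m³ left
container 2: place 37 m³, 13 m³ left
container 1: place 32 m³, 3 m³ left
container 3: place 14 m³, 36 m³ left
container 3: place 27 m³, 9 m³ left
container 2: place 7 m³, 6 m³ left
container 4: place 27 m³, 23 m³ left
container 5: place 31 m³, 19 m³ left
container 6: place 28 m³, 22 m³ left
container 7: place 28 m³, 22 m³ left
container 4: place 10 m³, 13 m³ left
container 8: place 29 m³, 21 m³ left
8 containers × 50 m³ = 400 m³; used 285 m³; unused 115 m³.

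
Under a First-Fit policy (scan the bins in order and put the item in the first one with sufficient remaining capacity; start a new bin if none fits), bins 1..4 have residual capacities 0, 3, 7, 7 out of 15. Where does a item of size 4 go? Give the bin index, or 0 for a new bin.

3

Bins with room: bin 3 (7), bin 4 (7).
The first with room is bin 3.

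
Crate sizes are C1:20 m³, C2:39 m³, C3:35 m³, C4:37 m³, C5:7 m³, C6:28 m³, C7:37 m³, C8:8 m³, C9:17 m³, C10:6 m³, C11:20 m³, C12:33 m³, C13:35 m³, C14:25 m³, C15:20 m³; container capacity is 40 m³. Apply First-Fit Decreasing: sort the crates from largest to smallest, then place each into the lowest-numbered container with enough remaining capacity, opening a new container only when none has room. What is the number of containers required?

Sorted descending: 39, 37, 37, 35, 35, 33, 28, 25, 20, 20, 20, 17, 8, 7, 6.
39 m³ → container 1 (remaining 1 m³)
37 m³ → container 2 (remaining 3 m³)
37 m³ → container 3 (remaining 3 m³)
35 m³ → container 4 (remaining 5 m³)
35 m³ → container 5 (remaining 5 m³)
33 m³ → container 6 (remaining 7 m³)
28 m³ → container 7 (remaining 12 m³)
25 m³ → container 8 (remaining 15 m³)
20 m³ → container 9 (remaining 20 m³)
20 m³ → container 9 (remaining 0 m³)
20 m³ → container 10 (remaining 20 m³)
17 m³ → container 10 (remaining 3 m³)
8 m³ → container 7 (remaining 4 m³)
7 m³ → container 6 (remaining 0 m³)
6 m³ → container 8 (remaining 9 m³)
Final containers: [39] [37] [37] [35] [35] [33,7] [28,8] [25,6] [20,20] [20,17].

10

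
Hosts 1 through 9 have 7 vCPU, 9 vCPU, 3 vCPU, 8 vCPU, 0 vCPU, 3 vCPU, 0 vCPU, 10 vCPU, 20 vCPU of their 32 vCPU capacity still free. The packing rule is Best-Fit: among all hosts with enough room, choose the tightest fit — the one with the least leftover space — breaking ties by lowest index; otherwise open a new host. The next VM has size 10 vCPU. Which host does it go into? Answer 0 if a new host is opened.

8

Hosts with room: host 8 (10 vCPU), host 9 (20 vCPU).
Tightest fit is host 8 with 10 vCPU free.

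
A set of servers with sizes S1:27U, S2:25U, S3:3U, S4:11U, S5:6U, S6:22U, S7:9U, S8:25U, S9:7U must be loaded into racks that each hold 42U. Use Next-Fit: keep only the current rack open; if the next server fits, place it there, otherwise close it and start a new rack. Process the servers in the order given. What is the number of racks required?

S1 (27U) → rack 1 (remaining 15U)
S2 (25U) → rack 2 (remaining 17U)
S3 (3U) → rack 2 (remaining 14U)
S4 (11U) → rack 2 (remaining 3U)
S5 (6U) → rack 3 (remaining 36U)
S6 (22U) → rack 3 (remaining 14U)
S7 (9U) → rack 3 (remaining 5U)
S8 (25U) → rack 4 (remaining 17U)
S9 (7U) → rack 4 (remaining 10U)

4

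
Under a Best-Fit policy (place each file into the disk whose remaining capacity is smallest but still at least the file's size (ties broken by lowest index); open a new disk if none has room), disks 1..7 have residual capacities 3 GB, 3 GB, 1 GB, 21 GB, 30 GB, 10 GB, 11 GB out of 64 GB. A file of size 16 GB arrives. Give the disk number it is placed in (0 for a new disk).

Disks with room: disk 4 (21 GB), disk 5 (30 GB).
Tightest fit is disk 4 with 21 GB free.

4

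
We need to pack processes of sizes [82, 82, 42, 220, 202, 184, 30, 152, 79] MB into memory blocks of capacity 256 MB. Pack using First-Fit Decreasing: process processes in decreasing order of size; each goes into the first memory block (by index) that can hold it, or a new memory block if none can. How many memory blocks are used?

5

Sorted descending: 220, 202, 184, 152, 82, 82, 79, 42, 30.
memory block 1: place 220 MB, 36 MB left
memory block 2: place 202 MB, 54 MB left
memory block 3: place 184 MB, 72 MB left
memory block 4: place 152 MB, 104 MB left
memory block 4: place 82 MB, 22 MB left
memory block 5: place 82 MB, 174 MB left
memory block 5: place 79 MB, 95 MB left
memory block 2: place 42 MB, 12 MB left
memory block 1: place 30 MB, 6 MB left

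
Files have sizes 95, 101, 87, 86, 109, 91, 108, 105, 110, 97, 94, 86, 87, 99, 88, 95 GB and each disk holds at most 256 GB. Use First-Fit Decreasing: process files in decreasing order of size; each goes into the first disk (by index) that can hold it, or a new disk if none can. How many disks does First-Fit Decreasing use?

8

Sorted descending: 110, 109, 108, 105, 101, 99, 97, 95, 95, 94, 91, 88, 87, 87, 86, 86.
110 GB → disk 1 (remaining 146 GB)
109 GB → disk 1 (remaining 37 GB)
108 GB → disk 2 (remaining 148 GB)
105 GB → disk 2 (remaining 43 GB)
101 GB → disk 3 (remaining 155 GB)
99 GB → disk 3 (remaining 56 GB)
97 GB → disk 4 (remaining 159 GB)
95 GB → disk 4 (remaining 64 GB)
95 GB → disk 5 (remaining 161 GB)
94 GB → disk 5 (remaining 67 GB)
91 GB → disk 6 (remaining 165 GB)
88 GB → disk 6 (remaining 77 GB)
87 GB → disk 7 (remaining 169 GB)
87 GB → disk 7 (remaining 82 GB)
86 GB → disk 8 (remaining 170 GB)
86 GB → disk 8 (remaining 84 GB)
Final disks: [110,109] [108,105] [101,99] [97,95] [95,94] [91,88] [87,87] [86,86].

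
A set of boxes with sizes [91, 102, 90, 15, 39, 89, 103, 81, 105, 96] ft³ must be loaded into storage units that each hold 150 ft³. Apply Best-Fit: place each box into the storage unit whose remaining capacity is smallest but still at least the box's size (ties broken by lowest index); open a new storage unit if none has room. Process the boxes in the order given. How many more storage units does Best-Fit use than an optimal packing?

Best-Fit: [91,39] [102,15] [90] [89] [103] [81] [105] [96] → 8 storage units.
8 boxes exceed 75 ft³ (half the capacity), and no two of those can share a storage unit, so at least 8 storage units are needed.
So 8 is already optimal.

0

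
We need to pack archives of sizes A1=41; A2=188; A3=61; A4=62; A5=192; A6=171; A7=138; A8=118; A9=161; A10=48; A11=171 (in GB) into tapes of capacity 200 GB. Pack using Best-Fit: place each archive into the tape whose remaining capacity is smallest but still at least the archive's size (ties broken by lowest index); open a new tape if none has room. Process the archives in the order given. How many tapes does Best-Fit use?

8

tape 1: place A1 (41 GB), 159 GB left
tape 2: place A2 (188 GB), 12 GB left
tape 1: place A3 (61 GB), 98 GB left
tape 1: place A4 (62 GB), 36 GB left
tape 3: place A5 (192 GB), 8 GB left
tape 4: place A6 (171 GB), 29 GB left
tape 5: place A7 (138 GB), 62 GB left
tape 6: place A8 (118 GB), 82 GB left
tape 7: place A9 (161 GB), 39 GB left
tape 5: place A10 (48 GB), 14 GB left
tape 8: place A11 (171 GB), 29 GB left
Final tapes: [41,61,62] [188] [192] [171] [138,48] [118] [161] [171].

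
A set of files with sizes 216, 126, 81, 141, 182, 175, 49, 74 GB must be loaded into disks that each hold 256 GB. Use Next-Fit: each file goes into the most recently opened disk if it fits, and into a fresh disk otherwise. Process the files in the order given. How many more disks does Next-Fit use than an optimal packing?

1

Next-Fit: [216] [126,81] [141] [182] [175,49] [74] → 6 disks.
Total size 1044 GB; any packing needs at least ⌈1044/256⌉ = 5 disks.
An optimal packing achieves that bound: [216] [182,74] [175,81] [141,49] [126] → 5 disks.
Excess: 6 − 5 = 1.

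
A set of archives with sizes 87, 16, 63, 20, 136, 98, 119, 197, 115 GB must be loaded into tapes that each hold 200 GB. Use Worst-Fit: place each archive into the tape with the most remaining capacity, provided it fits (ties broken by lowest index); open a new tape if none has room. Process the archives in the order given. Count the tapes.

6

Put 87 GB in tape 1; 113 GB remain.
Put 16 GB in tape 1; 97 GB remain.
Put 63 GB in tape 1; 34 GB remain.
Put 20 GB in tape 1; 14 GB remain.
Put 136 GB in tape 2; 64 GB remain.
Put 98 GB in tape 3; 102 GB remain.
Put 119 GB in tape 4; 81 GB remain.
Put 197 GB in tape 5; 3 GB remain.
Put 115 GB in tape 6; 85 GB remain.
Final tapes: [87,16,63,20] [136] [98] [119] [197] [115].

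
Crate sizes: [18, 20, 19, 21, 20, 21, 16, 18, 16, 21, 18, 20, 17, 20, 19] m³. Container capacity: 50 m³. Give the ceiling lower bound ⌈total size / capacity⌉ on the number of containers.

6

Total size = 18 + 20 + 19 + 21 + 20 + 21 + 16 + 18 + 16 + 21 + 18 + 20 + 17 + 20 + 19 = 284 m³.
⌈284 / 50⌉ = 6.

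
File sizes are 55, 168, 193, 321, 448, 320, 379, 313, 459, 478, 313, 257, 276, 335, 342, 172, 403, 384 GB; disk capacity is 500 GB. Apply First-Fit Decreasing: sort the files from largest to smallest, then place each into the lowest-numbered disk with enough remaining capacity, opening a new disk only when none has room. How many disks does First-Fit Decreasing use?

Sorted descending: 478, 459, 448, 403, 384, 379, 342, 335, 321, 320, 313, 313, 276, 257, 193, 172, 168, 55.
disk 1: place 478 GB, 22 GB left
disk 2: place 459 GB, 41 GB left
disk 3: place 448 GB, 52 GB left
disk 4: place 403 GB, 97 GB left
disk 5: place 384 GB, 116 GB left
disk 6: place 379 GB, 121 GB left
disk 7: place 342 GB, 158 GB left
disk 8: place 335 GB, 165 GB left
disk 9: place 321 GB, 179 GB left
disk 10: place 320 GB, 180 GB left
disk 11: place 313 GB, 187 GB left
disk 12: place 313 GB, 187 GB left
disk 13: place 276 GB, 224 GB left
disk 14: place 257 GB, 243 GB left
disk 13: place 193 GB, 31 GB left
disk 9: place 172 GB, 7 GB left
disk 10: place 168 GB, 12 GB left
disk 4: place 55 GB, 42 GB left

14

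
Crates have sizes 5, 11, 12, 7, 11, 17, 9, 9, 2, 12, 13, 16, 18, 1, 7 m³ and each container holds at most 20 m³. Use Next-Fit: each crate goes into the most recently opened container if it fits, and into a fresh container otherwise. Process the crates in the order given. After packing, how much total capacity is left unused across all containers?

50

Put 5 m³ in container 1; 15 m³ remain.
Put 11 m³ in container 1; 4 m³ remain.
Put 12 m³ in container 2; 8 m³ remain.
Put 7 m³ in container 2; 1 m³ remain.
Put 11 m³ in container 3; 9 m³ remain.
Put 17 m³ in container 4; 3 m³ remain.
Put 9 m³ in container 5; 11 m³ remain.
Put 9 m³ in container 5; 2 m³ remain.
Put 2 m³ in container 5; 0 m³ remain.
Put 12 m³ in container 6; 8 m³ remain.
Put 13 m³ in container 7; 7 m³ remain.
Put 16 m³ in container 8; 4 m³ remain.
Put 18 m³ in container 9; 2 m³ remain.
Put 1 m³ in container 9; 1 m³ remain.
Put 7 m³ in container 10; 13 m³ remain.
10 containers × 20 m³ = 200 m³; used 150 m³; unused 50 m³.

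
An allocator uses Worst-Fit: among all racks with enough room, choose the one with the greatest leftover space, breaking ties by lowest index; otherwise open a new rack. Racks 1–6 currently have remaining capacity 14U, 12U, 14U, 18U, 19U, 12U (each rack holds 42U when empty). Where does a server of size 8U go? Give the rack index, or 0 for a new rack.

5

Racks with room: rack 1 (14U), rack 2 (12U), rack 3 (14U), rack 4 (18U), rack 5 (19U), rack 6 (12U).
Most room is rack 5 with 19U free.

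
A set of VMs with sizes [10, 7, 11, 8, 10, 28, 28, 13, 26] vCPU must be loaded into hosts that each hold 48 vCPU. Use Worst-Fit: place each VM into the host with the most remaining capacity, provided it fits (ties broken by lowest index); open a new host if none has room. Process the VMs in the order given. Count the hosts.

4

10 vCPU → host 1 (remaining 38 vCPU)
7 vCPU → host 1 (remaining 31 vCPU)
11 vCPU → host 1 (remaining 20 vCPU)
8 vCPU → host 1 (remaining 12 vCPU)
10 vCPU → host 1 (remaining 2 vCPU)
28 vCPU → host 2 (remaining 20 vCPU)
28 vCPU → host 3 (remaining 20 vCPU)
13 vCPU → host 2 (remaining 7 vCPU)
26 vCPU → host 4 (remaining 22 vCPU)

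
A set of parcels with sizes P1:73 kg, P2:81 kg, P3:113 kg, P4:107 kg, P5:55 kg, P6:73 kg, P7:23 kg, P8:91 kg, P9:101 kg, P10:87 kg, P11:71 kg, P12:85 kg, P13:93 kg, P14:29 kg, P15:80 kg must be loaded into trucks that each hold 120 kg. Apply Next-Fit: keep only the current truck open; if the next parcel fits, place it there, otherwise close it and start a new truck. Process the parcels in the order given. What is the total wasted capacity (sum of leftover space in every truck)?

Put P1 (73 kg) in truck 1; 47 kg remain.
Put P2 (81 kg) in truck 2; 39 kg remain.
Put P3 (113 kg) in truck 3; 7 kg remain.
Put P4 (107 kg) in truck 4; 13 kg remain.
Put P5 (55 kg) in truck 5; 65 kg remain.
Put P6 (73 kg) in truck 6; 47 kg remain.
Put P7 (23 kg) in truck 6; 24 kg remain.
Put P8 (91 kg) in truck 7; 29 kg remain.
Put P9 (101 kg) in truck 8; 19 kg remain.
Put P10 (87 kg) in truck 9; 33 kg remain.
Put P11 (71 kg) in truck 10; 49 kg remain.
Put P12 (85 kg) in truck 11; 35 kg remain.
Put P13 (93 kg) in truck 12; 27 kg remain.
Put P14 (29 kg) in truck 13; 91 kg remain.
Put P15 (80 kg) in truck 13; 11 kg remain.
13 trucks × 120 kg = 1560 kg; used 1162 kg; unused 398 kg.

398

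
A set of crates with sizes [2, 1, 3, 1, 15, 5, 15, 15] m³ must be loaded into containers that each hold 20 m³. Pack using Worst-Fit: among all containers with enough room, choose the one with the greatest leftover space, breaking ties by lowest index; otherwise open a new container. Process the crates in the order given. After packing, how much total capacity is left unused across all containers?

23

Put 2 m³ in container 1; 18 m³ remain.
Put 1 m³ in container 1; 17 m³ remain.
Put 3 m³ in container 1; 14 m³ remain.
Put 1 m³ in container 1; 13 m³ remain.
Put 15 m³ in container 2; 5 m³ remain.
Put 5 m³ in container 1; 8 m³ remain.
Put 15 m³ in container 3; 5 m³ remain.
Put 15 m³ in container 4; 5 m³ remain.
4 containers × 20 m³ = 80 m³; used 57 m³; unused 23 m³.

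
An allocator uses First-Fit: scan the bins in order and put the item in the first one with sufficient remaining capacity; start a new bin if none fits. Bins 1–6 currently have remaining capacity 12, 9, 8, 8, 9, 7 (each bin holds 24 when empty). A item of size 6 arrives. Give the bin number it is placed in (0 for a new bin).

Bins with room: bin 1 (12), bin 2 (9), bin 3 (8), bin 4 (8), bin 5 (9), bin 6 (7).
The first with room is bin 1.

1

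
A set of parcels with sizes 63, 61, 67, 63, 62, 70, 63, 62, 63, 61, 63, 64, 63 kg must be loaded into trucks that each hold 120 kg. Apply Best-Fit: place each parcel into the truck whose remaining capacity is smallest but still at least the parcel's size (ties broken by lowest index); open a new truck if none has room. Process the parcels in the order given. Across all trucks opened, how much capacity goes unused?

Put 63 kg in truck 1; 57 kg remain.
Put 61 kg in truck 2; 59 kg remain.
Put 67 kg in truck 3; 53 kg remain.
Put 63 kg in truck 4; 57 kg remain.
Put 62 kg in truck 5; 58 kg remain.
Put 70 kg in truck 6; 50 kg remain.
Put 63 kg in truck 7; 57 kg remain.
Put 62 kg in truck 8; 58 kg remain.
Put 63 kg in truck 9; 57 kg remain.
Put 61 kg in truck 10; 59 kg remain.
Put 63 kg in truck 11; 57 kg remain.
Put 64 kg in truck 12; 56 kg remain.
Put 63 kg in truck 13; 57 kg remain.
13 trucks × 120 kg = 1560 kg; used 825 kg; unused 735 kg.

735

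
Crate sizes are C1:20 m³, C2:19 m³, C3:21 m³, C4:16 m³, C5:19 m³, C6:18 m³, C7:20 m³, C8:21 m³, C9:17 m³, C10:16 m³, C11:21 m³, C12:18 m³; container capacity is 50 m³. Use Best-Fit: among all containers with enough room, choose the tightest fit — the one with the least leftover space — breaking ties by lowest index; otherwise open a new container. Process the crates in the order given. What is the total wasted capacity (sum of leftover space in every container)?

container 1: place C1 (20 m³), 30 m³ left
container 1: place C2 (19 m³), 11 m³ left
container 2: place C3 (21 m³), 29 m³ left
container 2: place C4 (16 m³), 13 m³ left
container 3: place C5 (19 m³), 31 m³ left
container 3: place C6 (18 m³), 13 m³ left
container 4: place C7 (20 m³), 30 m³ left
container 4: place C8 (21 m³), 9 m³ left
container 5: place C9 (17 m³), 33 m³ left
container 5: place C10 (16 m³), 17 m³ left
container 6: place C11 (21 m³), 29 m³ left
container 6: place C12 (18 m³), 11 m³ left
6 containers × 50 m³ = 300 m³; used 226 m³; unused 74 m³.

74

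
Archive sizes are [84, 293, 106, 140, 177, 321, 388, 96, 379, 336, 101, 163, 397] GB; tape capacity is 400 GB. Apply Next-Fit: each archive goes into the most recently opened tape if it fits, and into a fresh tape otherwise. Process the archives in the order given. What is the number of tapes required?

84 GB → tape 1 (remaining 316 GB)
293 GB → tape 1 (remaining 23 GB)
106 GB → tape 2 (remaining 294 GB)
140 GB → tape 2 (remaining 154 GB)
177 GB → tape 3 (remaining 223 GB)
321 GB → tape 4 (remaining 79 GB)
388 GB → tape 5 (remaining 12 GB)
96 GB → tape 6 (remaining 304 GB)
379 GB → tape 7 (remaining 21 GB)
336 GB → tape 8 (remaining 64 GB)
101 GB → tape 9 (remaining 299 GB)
163 GB → tape 9 (remaining 136 GB)
397 GB → tape 10 (remaining 3 GB)
Final tapes: [84,293] [106,140] [177] [321] [388] [96] [379] [336] [101,163] [397].

10 tapes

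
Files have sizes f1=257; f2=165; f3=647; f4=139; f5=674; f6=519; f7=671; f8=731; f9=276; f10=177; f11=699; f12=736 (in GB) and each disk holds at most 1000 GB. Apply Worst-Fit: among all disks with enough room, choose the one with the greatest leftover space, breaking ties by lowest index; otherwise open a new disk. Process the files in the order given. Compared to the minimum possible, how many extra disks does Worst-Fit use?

Worst-Fit: [257,165,139,177] [647] [674] [519,276] [671] [731] [699] [736] → 8 disks.
7 files exceed 500 GB (half the capacity), and no two of those can share a disk, so at least 7 disks are needed.
An optimal packing achieves that bound: [736,257] [731,177] [699,276] [674,165,139] [671] [647] [519] → 7 disks.
Excess: 8 − 7 = 1.

1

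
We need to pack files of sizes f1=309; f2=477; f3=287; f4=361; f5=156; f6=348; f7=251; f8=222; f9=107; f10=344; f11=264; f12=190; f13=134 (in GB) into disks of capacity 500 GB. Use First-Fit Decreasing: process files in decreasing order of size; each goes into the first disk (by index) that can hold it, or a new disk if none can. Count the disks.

Sorted descending: 477, 361, 348, 344, 309, 287, 264, 251, 222, 190, 156, 134, 107.
477 GB → disk 1 (remaining 23 GB)
361 GB → disk 2 (remaining 139 GB)
348 GB → disk 3 (remaining 152 GB)
344 GB → disk 4 (remaining 156 GB)
309 GB → disk 5 (remaining 191 GB)
287 GB → disk 6 (remaining 213 GB)
264 GB → disk 7 (remaining 236 GB)
251 GB → disk 8 (remaining 249 GB)
222 GB → disk 7 (remaining 14 GB)
190 GB → disk 5 (remaining 1 GB)
156 GB → disk 4 (remaining 0 GB)
134 GB → disk 2 (remaining 5 GB)
107 GB → disk 3 (remaining 45 GB)

8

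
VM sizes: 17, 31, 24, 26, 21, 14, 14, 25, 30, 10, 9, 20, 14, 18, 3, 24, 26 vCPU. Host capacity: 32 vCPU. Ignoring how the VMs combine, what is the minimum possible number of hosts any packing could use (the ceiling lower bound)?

11 hosts

Total size = 17 + 31 + 24 + 26 + 21 + 14 + 14 + 25 + 30 + 10 + 9 + 20 + 14 + 18 + 3 + 24 + 26 = 326 vCPU.
⌈326 / 32⌉ = 11.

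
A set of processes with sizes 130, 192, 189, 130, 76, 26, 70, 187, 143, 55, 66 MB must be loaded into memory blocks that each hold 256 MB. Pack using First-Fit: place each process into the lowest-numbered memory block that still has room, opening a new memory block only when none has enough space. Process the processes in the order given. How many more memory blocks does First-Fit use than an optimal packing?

First-Fit: [130,76,26] [192,55] [189,66] [130,70] [187] [143] → 6 memory blocks.
6 processes exceed 128 MB (half the capacity), and no two of those can share a memory block, so at least 6 memory blocks are needed.
So 6 is already optimal.

0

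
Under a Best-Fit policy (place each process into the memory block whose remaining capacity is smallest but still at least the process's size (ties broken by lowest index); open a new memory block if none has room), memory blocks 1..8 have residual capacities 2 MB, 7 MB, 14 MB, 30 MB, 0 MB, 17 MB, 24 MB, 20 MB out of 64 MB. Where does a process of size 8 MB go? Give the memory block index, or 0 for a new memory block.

3

Memory blocks with room: memory block 3 (14 MB), memory block 4 (30 MB), memory block 6 (17 MB), memory block 7 (24 MB), memory block 8 (20 MB).
Tightest fit is memory block 3 with 14 MB free.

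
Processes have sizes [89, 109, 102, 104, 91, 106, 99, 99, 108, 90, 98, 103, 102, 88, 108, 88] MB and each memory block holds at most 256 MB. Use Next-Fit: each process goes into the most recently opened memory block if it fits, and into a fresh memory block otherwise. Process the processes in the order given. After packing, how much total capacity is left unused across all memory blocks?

memory block 1: place 89 MB, 167 MB left
memory block 1: place 109 MB, 58 MB left
memory block 2: place 102 MB, 154 MB left
memory block 2: place 104 MB, 50 MB left
memory block 3: place 91 MB, 165 MB left
memory block 3: place 106 MB, 59 MB left
memory block 4: place 99 MB, 157 MB left
memory block 4: place 99 MB, 58 MB left
memory block 5: place 108 MB, 148 MB left
memory block 5: place 90 MB, 58 MB left
memory block 6: place 98 MB, 158 MB left
memory block 6: place 103 MB, 55 MB left
memory block 7: place 102 MB, 154 MB left
memory block 7: place 88 MB, 66 MB left
memory block 8: place 108 MB, 148 MB left
memory block 8: place 88 MB, 60 MB left
8 memory blocks × 256 MB = 2048 MB; used 1584 MB; unused 464 MB.

464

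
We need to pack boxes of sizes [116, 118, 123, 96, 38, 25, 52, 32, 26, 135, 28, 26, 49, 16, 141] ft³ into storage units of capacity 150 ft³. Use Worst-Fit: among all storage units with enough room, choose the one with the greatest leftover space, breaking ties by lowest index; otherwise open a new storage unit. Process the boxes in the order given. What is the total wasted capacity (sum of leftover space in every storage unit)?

179

Put 116 ft³ in storage unit 1; 34 ft³ remain.
Put 118 ft³ in storage unit 2; 32 ft³ remain.
Put 123 ft³ in storage unit 3; 27 ft³ remain.
Put 96 ft³ in storage unit 4; 54 ft³ remain.
Put 38 ft³ in storage unit 4; 16 ft³ remain.
Put 25 ft³ in storage unit 1; 9 ft³ remain.
Put 52 ft³ in storage unit 5; 98 ft³ remain.
Put 32 ft³ in storage unit 5; 66 ft³ remain.
Put 26 ft³ in storage unit 5; 40 ft³ remain.
Put 135 ft³ in storage unit 6; 15 ft³ remain.
Put 28 ft³ in storage unit 5; 12 ft³ remain.
Put 26 ft³ in storage unit 2; 6 ft³ remain.
Put 49 ft³ in storage unit 7; 101 ft³ remain.
Put 16 ft³ in storage unit 7; 85 ft³ remain.
Put 141 ft³ in storage unit 8; 9 ft³ remain.
8 storage units × 150 ft³ = 1200 ft³; used 1021 ft³; unused 179 ft³.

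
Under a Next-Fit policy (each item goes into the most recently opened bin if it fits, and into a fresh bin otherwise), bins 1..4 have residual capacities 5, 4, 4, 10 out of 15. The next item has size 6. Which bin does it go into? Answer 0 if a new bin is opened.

Next-Fit only looks at bin 4, which has 10 free.
6 fits there.

4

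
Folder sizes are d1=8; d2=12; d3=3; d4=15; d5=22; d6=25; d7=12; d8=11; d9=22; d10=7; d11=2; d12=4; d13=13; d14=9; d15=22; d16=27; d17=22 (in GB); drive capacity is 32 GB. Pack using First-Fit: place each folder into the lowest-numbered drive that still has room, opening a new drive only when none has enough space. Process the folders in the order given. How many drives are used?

Put d1 (8 GB) in drive 1; 24 GB remain.
Put d2 (12 GB) in drive 1; 12 GB remain.
Put d3 (3 GB) in drive 1; 9 GB remain.
Put d4 (15 GB) in drive 2; 17 GB remain.
Put d5 (22 GB) in drive 3; 10 GB remain.
Put d6 (25 GB) in drive 4; 7 GB remain.
Put d7 (12 GB) in drive 2; 5 GB remain.
Put d8 (11 GB) in drive 5; 21 GB remain.
Put d9 (22 GB) in drive 6; 10 GB remain.
Put d10 (7 GB) in drive 1; 2 GB remain.
Put d11 (2 GB) in drive 1; 0 GB remain.
Put d12 (4 GB) in drive 2; 1 GB remain.
Put d13 (13 GB) in drive 5; 8 GB remain.
Put d14 (9 GB) in drive 3; 1 GB remain.
Put d15 (22 GB) in drive 7; 10 GB remain.
Put d16 (27 GB) in drive 8; 5 GB remain.
Put d17 (22 GB) in drive 9; 10 GB remain.
Final drives: [8,12,3,7,2] [15,12,4] [22,9] [25] [11,13] [22] [22] [27] [22].

9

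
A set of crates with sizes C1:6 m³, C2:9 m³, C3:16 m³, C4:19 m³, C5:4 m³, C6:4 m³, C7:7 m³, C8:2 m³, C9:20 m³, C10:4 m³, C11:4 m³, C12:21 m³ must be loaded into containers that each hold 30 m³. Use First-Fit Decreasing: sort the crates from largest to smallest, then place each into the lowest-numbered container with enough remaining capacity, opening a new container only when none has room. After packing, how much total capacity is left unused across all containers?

Sorted descending: 21, 20, 19, 16, 9, 7, 6, 4, 4, 4, 4, 2.
21 m³ → container 1 (remaining 9 m³)
20 m³ → container 2 (remaining 10 m³)
19 m³ → container 3 (remaining 11 m³)
16 m³ → container 4 (remaining 14 m³)
9 m³ → container 1 (remaining 0 m³)
7 m³ → container 2 (remaining 3 m³)
6 m³ → container 3 (remaining 5 m³)
4 m³ → container 3 (remaining 1 m³)
4 m³ → container 4 (remaining 10 m³)
4 m³ → container 4 (remaining 6 m³)
4 m³ → container 4 (remaining 2 m³)
2 m³ → container 2 (remaining 1 m³)
4 containers × 30 m³ = 120 m³; used 116 m³; unused 4 m³.

4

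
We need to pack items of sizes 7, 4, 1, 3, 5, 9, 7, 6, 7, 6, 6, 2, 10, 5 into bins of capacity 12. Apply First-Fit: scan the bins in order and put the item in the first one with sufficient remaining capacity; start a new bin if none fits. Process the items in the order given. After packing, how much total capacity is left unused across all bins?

Put 7 in bin 1; 5 remain.
Put 4 in bin 1; 1 remain.
Put 1 in bin 1; 0 remain.
Put 3 in bin 2; 9 remain.
Put 5 in bin 2; 4 remain.
Put 9 in bin 3; 3 remain.
Put 7 in bin 4; 5 remain.
Put 6 in bin 5; 6 remain.
Put 7 in bin 6; 5 remain.
Put 6 in bin 5; 0 remain.
Put 6 in bin 7; 6 remain.
Put 2 in bin 2; 2 remain.
Put 10 in bin 8; 2 remain.
Put 5 in bin 4; 0 remain.
8 bins × 12 = 96; used 78; unused 18.

18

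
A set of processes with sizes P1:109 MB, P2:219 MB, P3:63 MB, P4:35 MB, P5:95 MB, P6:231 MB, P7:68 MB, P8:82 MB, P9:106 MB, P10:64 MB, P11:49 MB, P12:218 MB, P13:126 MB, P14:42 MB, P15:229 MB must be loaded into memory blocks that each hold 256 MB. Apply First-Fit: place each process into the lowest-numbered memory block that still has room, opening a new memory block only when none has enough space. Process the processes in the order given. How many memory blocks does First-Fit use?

8

Put P1 (109 MB) in memory block 1; 147 MB remain.
Put P2 (219 MB) in memory block 2; 37 MB remain.
Put P3 (63 MB) in memory block 1; 84 MB remain.
Put P4 (35 MB) in memory block 1; 49 MB remain.
Put P5 (95 MB) in memory block 3; 161 MB remain.
Put P6 (231 MB) in memory block 4; 25 MB remain.
Put P7 (68 MB) in memory block 3; 93 MB remain.
Put P8 (82 MB) in memory block 3; 11 MB remain.
Put P9 (106 MB) in memory block 5; 150 MB remain.
Put P10 (64 MB) in memory block 5; 86 MB remain.
Put P11 (49 MB) in memory block 1; 0 MB remain.
Put P12 (218 MB) in memory block 6; 38 MB remain.
Put P13 (126 MB) in memory block 7; 130 MB remain.
Put P14 (42 MB) in memory block 5; 44 MB remain.
Put P15 (229 MB) in memory block 8; 27 MB remain.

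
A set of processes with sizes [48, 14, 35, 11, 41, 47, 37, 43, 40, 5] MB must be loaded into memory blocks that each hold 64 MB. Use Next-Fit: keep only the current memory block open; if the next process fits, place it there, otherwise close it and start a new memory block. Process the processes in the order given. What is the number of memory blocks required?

memory block 1: place 48 MB, 16 MB left
memory block 1: place 14 MB, 2 MB left
memory block 2: place 35 MB, 29 MB left
memory block 2: place 11 MB, 18 MB left
memory block 3: place 41 MB, 23 MB left
memory block 4: place 47 MB, 17 MB left
memory block 5: place 37 MB, 27 MB left
memory block 6: place 43 MB, 21 MB left
memory block 7: place 40 MB, 24 MB left
memory block 7: place 5 MB, 19 MB left
Final memory blocks: [48,14] [35,11] [41] [47] [37] [43] [40,5].

7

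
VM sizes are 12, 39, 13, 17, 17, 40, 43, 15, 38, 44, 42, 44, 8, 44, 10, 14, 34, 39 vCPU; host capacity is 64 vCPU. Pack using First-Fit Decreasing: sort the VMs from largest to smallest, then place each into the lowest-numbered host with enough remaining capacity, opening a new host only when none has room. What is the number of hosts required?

Sorted descending: 44, 44, 44, 43, 42, 40, 39, 39, 38, 34, 17, 17, 15, 14, 13, 12, 10, 8.
host 1: place 44 vCPU, 20 vCPU left
host 2: place 44 vCPU, 20 vCPU left
host 3: place 44 vCPU, 20 vCPU left
host 4: place 43 vCPU, 21 vCPU left
host 5: place 42 vCPU, 22 vCPU left
host 6: place 40 vCPU, 24 vCPU left
host 7: place 39 vCPU, 25 vCPU left
host 8: place 39 vCPU, 25 vCPU left
host 9: place 38 vCPU, 26 vCPU left
host 10: place 34 vCPU, 30 vCPU left
host 1: place 17 vCPU, 3 vCPU left
host 2: place 17 vCPU, 3 vCPU left
host 3: place 15 vCPU, 5 vCPU left
host 4: place 14 vCPU, 7 vCPU left
host 5: place 13 vCPU, 9 vCPU left
host 6: place 12 vCPU, 12 vCPU left
host 6: place 10 vCPU, 2 vCPU left
host 5: place 8 vCPU, 1 vCPU left

10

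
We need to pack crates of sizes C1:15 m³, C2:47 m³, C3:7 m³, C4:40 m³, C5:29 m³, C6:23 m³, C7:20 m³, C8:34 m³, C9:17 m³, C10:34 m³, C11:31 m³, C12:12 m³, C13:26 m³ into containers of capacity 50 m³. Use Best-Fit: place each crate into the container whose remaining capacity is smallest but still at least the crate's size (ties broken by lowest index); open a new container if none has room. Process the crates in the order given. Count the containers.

container 1: place C1 (15 m³), 35 m³ left
container 2: place C2 (47 m³), 3 m³ left
container 1: place C3 (7 m³), 28 m³ left
container 3: place C4 (40 m³), 10 m³ left
container 4: place C5 (29 m³), 21 m³ left
container 1: place C6 (23 m³), 5 m³ left
container 4: place C7 (20 m³), 1 m³ left
container 5: place C8 (34 m³), 16 m³ left
container 6: place C9 (17 m³), 33 m³ left
container 7: place C10 (34 m³), 16 m³ left
container 6: place C11 (31 m³), 2 m³ left
container 5: place C12 (12 m³), 4 m³ left
container 8: place C13 (26 m³), 24 m³ left

8 containers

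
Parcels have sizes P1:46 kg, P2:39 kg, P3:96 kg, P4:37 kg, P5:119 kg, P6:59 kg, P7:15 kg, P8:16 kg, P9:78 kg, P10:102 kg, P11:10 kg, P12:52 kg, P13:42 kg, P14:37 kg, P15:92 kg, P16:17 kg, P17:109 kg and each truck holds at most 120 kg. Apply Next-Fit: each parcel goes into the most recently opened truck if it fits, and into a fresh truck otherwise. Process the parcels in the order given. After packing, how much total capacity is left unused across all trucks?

truck 1: place P1 (46 kg), 74 kg left
truck 1: place P2 (39 kg), 35 kg left
truck 2: place P3 (96 kg), 24 kg left
truck 3: place P4 (37 kg), 83 kg left
truck 4: place P5 (119 kg), 1 kg left
truck 5: place P6 (59 kg), 61 kg left
truck 5: place P7 (15 kg), 46 kg left
truck 5: place P8 (16 kg), 30 kg left
truck 6: place P9 (78 kg), 42 kg left
truck 7: place P10 (102 kg), 18 kg left
truck 7: place P11 (10 kg), 8 kg left
truck 8: place P12 (52 kg), 68 kg left
truck 8: place P13 (42 kg), 26 kg left
truck 9: place P14 (37 kg), 83 kg left
truck 10: place P15 (92 kg), 28 kg left
truck 10: place P16 (17 kg), 11 kg left
truck 11: place P17 (109 kg), 11 kg left
11 trucks × 120 kg = 1320 kg; used 966 kg; unused 354 kg.

354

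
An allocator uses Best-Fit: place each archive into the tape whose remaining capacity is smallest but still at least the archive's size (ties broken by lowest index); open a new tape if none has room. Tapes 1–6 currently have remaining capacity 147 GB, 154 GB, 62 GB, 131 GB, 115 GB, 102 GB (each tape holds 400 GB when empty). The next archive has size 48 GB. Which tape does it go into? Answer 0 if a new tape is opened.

Tapes with room: tape 1 (147 GB), tape 2 (154 GB), tape 3 (62 GB), tape 4 (131 GB), tape 5 (115 GB), tape 6 (102 GB).
Tightest fit is tape 3 with 62 GB free.

3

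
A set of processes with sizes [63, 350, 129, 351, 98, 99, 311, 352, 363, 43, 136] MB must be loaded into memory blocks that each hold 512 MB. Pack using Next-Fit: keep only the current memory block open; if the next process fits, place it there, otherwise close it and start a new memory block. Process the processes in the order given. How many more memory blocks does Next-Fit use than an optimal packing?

Next-Fit: [63,350] [129,351] [98,99,311] [352] [363,43] [136] → 6 memory blocks.
Total size 2295 MB; any packing needs at least ⌈2295/512⌉ = 5 memory blocks.
An optimal packing achieves that bound: [363,136] [352,129] [351,99,43] [350,98,63] [311] → 5 memory blocks.
Excess: 6 − 5 = 1.

1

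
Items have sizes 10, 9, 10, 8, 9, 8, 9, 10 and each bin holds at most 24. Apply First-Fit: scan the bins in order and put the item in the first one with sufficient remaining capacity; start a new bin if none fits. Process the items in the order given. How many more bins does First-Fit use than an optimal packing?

0

First-Fit: [10,9] [10,8] [9,8] [9,10] → 4 bins.
Total size 73; any packing needs at least ⌈73/24⌉ = 4 bins.
So 4 is already optimal.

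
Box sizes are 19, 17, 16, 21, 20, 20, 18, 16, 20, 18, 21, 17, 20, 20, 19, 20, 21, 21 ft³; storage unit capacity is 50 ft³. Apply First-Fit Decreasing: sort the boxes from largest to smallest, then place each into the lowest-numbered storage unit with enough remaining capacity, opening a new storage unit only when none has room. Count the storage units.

9 storage units

Sorted descending: 21, 21, 21, 21, 20, 20, 20, 20, 20, 20, 19, 19, 18, 18, 17, 17, 16, 16.
storage unit 1: place 21 ft³, 29 ft³ left
storage unit 1: place 21 ft³, 8 ft³ left
storage unit 2: place 21 ft³, 29 ft³ left
storage unit 2: place 21 ft³, 8 ft³ left
storage unit 3: place 20 ft³, 30 ft³ left
storage unit 3: place 20 ft³, 10 ft³ left
storage unit 4: place 20 ft³, 30 ft³ left
storage unit 4: place 20 ft³, 10 ft³ left
storage unit 5: place 20 ft³, 30 ft³ left
storage unit 5: place 20 ft³, 10 ft³ left
storage unit 6: place 19 ft³, 31 ft³ left
storage unit 6: place 19 ft³, 12 ft³ left
storage unit 7: place 18 ft³, 32 ft³ left
storage unit 7: place 18 ft³, 14 ft³ left
storage unit 8: place 17 ft³, 33 ft³ left
storage unit 8: place 17 ft³, 16 ft³ left
storage unit 8: place 16 ft³, 0 ft³ left
storage unit 9: place 16 ft³, 34 ft³ left
Final storage units: [21,21] [21,21] [20,20] [20,20] [20,20] [19,19] [18,18] [17,17,16] [16].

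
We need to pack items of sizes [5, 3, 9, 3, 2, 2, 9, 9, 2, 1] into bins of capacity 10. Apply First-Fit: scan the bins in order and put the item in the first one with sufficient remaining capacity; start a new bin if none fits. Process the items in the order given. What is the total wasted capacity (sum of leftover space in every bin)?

5

5 → bin 1 (remaining 5)
3 → bin 1 (remaining 2)
9 → bin 2 (remaining 1)
3 → bin 3 (remaining 7)
2 → bin 1 (remaining 0)
2 → bin 3 (remaining 5)
9 → bin 4 (remaining 1)
9 → bin 5 (remaining 1)
2 → bin 3 (remaining 3)
1 → bin 2 (remaining 0)
5 bins × 10 = 50; used 45; unused 5.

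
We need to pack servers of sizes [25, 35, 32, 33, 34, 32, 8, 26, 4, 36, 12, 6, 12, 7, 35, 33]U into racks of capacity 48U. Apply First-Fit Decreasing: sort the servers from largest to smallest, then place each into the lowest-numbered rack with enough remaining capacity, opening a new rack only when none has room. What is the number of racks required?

10

Sorted descending: 36, 35, 35, 34, 33, 33, 32, 32, 26, 25, 12, 12, 8, 7, 6, 4.
36U → rack 1 (remaining 12U)
35U → rack 2 (remaining 13U)
35U → rack 3 (remaining 13U)
34U → rack 4 (remaining 14U)
33U → rack 5 (remaining 15U)
33U → rack 6 (remaining 15U)
32U → rack 7 (remaining 16U)
32U → rack 8 (remaining 16U)
26U → rack 9 (remaining 22U)
25U → rack 10 (remaining 23U)
12U → rack 1 (remaining 0U)
12U → rack 2 (remaining 1U)
8U → rack 3 (remaining 5U)
7U → rack 4 (remaining 7U)
6U → rack 4 (remaining 1U)
4U → rack 3 (remaining 1U)
Final racks: [36,12] [35,12] [35,8,4] [34,7,6] [33] [33] [32] [32] [26] [25].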